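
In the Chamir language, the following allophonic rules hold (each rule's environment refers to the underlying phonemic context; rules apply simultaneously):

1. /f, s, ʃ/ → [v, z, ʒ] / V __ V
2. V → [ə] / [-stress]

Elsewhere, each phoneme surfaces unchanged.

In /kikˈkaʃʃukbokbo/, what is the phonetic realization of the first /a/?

/a/ (between /k/ and /ʃ/) fails the environment for rule 2, so it stays [a].

[a]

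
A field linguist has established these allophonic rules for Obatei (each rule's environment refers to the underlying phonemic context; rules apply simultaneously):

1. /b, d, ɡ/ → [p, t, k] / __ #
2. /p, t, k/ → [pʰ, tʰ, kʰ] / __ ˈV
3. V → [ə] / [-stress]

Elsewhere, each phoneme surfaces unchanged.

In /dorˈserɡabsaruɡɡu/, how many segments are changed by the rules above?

Segments that undergo a rule: /o/ → [ə] (rule 3); /a/ → [ə] (rule 3); /a/ → [ə] (rule 3); /u/ → [ə] (rule 3); /u/ → [ə] (rule 3).
All other segments surface unchanged.

5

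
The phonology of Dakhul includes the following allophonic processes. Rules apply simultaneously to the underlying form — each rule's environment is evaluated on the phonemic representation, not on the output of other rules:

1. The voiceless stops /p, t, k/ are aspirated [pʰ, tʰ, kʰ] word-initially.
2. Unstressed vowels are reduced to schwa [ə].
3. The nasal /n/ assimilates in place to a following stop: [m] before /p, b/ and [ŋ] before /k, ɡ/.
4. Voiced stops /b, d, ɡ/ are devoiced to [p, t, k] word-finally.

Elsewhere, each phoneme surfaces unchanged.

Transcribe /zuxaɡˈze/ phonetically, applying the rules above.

/z/ stays [z].
Rule 2 applies to /u/ (between /z/ and /x/: in an unstressed syllable) → [ə].
/x/ stays [x].
/a/ (between /x/ and /ɡ/): in an unstressed syllable, so rule 2 applies → [ə].
/ɡ/ (between /a/ and /z/): rule 4 targets it, but not word-finally → unchanged [ɡ].
/z/ (between /ɡ/ and /e/) is unaffected → [z].
/e/ (word-final): rule 2 targets it, but not in an unstressed syllable → unchanged [e].

[zəxəɡˈze]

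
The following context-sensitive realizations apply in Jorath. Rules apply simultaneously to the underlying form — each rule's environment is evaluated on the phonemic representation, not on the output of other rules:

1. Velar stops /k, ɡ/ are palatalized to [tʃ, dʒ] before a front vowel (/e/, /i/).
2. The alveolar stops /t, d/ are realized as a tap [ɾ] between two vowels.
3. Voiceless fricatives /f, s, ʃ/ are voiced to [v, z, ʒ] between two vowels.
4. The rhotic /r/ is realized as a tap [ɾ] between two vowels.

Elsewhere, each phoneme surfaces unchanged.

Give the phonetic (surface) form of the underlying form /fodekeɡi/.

[foɾetʃedʒi]

/f/ (word-initial) is in the target of rule 3 but the environment (between two vowels) is not met → [f].
/o/ (between /f/ and /d/) is unaffected → [o].
/d/ (between /o/ and /e/) occurs between two vowels → [ɾ] by rule 2.
/e/ stays [e].
/k/ — between /e/ and /e/, before a front vowel — surfaces as [tʃ] (rule 1).
/e/ (between /k/ and /ɡ/) is unaffected → [e].
/ɡ/ — between /e/ and /i/, before a front vowel — surfaces as [dʒ] (rule 1).
/i/ (word-final): no rule targets it → [i].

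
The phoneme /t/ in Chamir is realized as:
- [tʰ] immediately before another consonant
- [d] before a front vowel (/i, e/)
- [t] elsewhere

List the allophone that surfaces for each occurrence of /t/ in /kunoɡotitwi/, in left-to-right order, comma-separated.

[d], [tʰ]

Occurrence 1 (position 7): before a front vowel (/i, e/) → [d].
Occurrence 2 (position 9): immediately before another consonant → [tʰ].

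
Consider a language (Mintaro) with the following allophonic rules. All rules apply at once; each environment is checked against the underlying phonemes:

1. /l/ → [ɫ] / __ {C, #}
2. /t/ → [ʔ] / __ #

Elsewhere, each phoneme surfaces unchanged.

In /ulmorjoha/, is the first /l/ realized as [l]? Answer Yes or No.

/l/ (between /u/ and /m/): word-finally or immediately before a consonant, so rule 1 applies → [ɫ].
The actual realization is [ɫ], not [l].

No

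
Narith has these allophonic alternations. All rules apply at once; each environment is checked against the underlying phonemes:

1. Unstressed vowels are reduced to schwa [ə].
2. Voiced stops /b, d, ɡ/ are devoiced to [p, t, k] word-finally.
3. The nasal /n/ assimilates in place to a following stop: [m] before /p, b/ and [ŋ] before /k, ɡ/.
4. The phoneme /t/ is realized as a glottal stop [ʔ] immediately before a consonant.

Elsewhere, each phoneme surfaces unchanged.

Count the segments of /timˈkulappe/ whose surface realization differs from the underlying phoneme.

3

Segments that undergo a rule: /i/ → [ə] (rule 1); /a/ → [ə] (rule 1); /e/ → [ə] (rule 1).
All other segments surface unchanged.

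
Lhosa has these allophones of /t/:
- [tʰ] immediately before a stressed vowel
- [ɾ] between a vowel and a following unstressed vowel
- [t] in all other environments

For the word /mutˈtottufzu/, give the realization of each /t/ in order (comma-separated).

Occurrence 1 (position 3): no conditioning environment matches → elsewhere allophone [t].
Occurrence 2 (position 4): immediately before a stressed vowel → [tʰ].
Occurrence 3 (position 6): no conditioning environment matches → elsewhere allophone [t].
Occurrence 4 (position 7): no conditioning environment matches → elsewhere allophone [t].

[t], [tʰ], [t], [t]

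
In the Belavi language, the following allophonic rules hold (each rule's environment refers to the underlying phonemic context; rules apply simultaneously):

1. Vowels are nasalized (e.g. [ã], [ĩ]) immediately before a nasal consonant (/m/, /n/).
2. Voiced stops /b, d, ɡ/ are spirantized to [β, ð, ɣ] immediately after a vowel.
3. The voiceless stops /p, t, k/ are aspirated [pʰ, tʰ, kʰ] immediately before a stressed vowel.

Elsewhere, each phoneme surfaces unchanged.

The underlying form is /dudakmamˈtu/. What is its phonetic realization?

[duðakmãmˈtʰu]

/d/ — word-initial; rule 2 does not apply here → [d].
/u/ — between /d/ and /d/; rule 1 does not apply here → [u].
Rule 2 applies to /d/ (between /u/ and /a/: immediately after a vowel) → [ð].
/a/ (between /d/ and /k/) fails the environment for rule 1, so it stays [a].
/k/ (between /a/ and /m/) is in the target of rule 3 but the environment (immediately before a stressed vowel) is not met → [k].
Rule 1 applies to /a/ (between /m/ and /m/: before a nasal consonant) → [ã].
Rule 3 applies to /t/ (between /m/ and /u/: immediately before a stressed vowel) → [tʰ].
/u/ (word-final) fails the environment for rule 1, so it stays [u].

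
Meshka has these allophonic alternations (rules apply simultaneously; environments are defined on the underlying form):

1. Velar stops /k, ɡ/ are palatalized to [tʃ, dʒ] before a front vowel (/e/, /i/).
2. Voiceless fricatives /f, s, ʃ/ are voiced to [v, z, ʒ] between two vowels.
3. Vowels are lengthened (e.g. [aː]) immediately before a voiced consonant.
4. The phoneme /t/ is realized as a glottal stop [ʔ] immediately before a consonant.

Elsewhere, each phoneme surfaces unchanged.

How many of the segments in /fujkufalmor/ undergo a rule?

4

Segments that undergo a rule: /u/ → [uː] (rule 3); /f/ → [v] (rule 2); /a/ → [aː] (rule 3); /o/ → [oː] (rule 3).
All other segments surface unchanged.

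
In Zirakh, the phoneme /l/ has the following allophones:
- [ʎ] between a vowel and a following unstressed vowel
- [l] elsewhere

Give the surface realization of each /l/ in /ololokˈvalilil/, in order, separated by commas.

[ʎ], [ʎ], [ʎ], [ʎ], [l]

Occurrence 1 (position 2): between a vowel and a following unstressed vowel → [ʎ].
Occurrence 2 (position 4): between a vowel and a following unstressed vowel → [ʎ].
Occurrence 3 (position 9): between a vowel and a following unstressed vowel → [ʎ].
Occurrence 4 (position 11): between a vowel and a following unstressed vowel → [ʎ].
Occurrence 5 (position 13): no conditioning environment matches → elsewhere allophone [l].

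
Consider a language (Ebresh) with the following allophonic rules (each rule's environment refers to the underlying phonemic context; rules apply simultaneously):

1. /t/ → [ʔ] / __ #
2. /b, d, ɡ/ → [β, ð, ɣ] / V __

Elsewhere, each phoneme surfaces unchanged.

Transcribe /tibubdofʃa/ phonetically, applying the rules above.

[tiβuβdofʃa]

/t/ (word-initial): rule 1 targets it, but not word-finally → unchanged [t].
/b/ meets the environment for rule 2 (immediately after a vowel) → [β].
/b/ (between /u/ and /d/): immediately after a vowel, so rule 2 applies → [β].
/d/ (between /b/ and /o/): rule 2 targets it, but not immediately after a vowel → unchanged [d].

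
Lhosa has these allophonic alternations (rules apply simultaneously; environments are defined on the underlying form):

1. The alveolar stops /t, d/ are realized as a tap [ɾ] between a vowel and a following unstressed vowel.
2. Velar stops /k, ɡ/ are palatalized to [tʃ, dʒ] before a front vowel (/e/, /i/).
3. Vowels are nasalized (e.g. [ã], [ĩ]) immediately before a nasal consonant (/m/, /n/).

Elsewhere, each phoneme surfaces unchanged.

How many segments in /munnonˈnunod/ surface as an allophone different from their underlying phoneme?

Segments that undergo a rule: /u/ → [ũ] (rule 3); /o/ → [õ] (rule 3); /u/ → [ũ] (rule 3).
All other segments surface unchanged.

3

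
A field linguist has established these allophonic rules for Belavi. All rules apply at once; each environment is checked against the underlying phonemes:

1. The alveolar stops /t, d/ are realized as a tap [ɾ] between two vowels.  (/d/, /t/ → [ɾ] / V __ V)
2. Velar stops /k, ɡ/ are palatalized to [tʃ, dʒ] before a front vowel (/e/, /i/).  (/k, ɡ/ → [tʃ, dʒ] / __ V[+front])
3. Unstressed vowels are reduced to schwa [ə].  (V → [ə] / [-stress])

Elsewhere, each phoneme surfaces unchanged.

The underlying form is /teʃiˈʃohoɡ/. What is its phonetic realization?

[təʃəˈʃohəɡ]

/t/ (word-initial): rule 1 targets it, but not between two vowels → unchanged [t].
/e/ — between /t/ and /ʃ/, in an unstressed syllable — surfaces as [ə] (rule 3).
/i/ (between /ʃ/ and /ʃ/): in an unstressed syllable, so rule 3 applies → [ə].
/o/ (between /ʃ/ and /h/) is in the target of rule 3 but the environment (in an unstressed syllable) is not met → [o].
Rule 3 applies to /o/ (between /h/ and /ɡ/: in an unstressed syllable) → [ə].
/ɡ/ (word-final): rule 2 targets it, but not before a front vowel → unchanged [ɡ].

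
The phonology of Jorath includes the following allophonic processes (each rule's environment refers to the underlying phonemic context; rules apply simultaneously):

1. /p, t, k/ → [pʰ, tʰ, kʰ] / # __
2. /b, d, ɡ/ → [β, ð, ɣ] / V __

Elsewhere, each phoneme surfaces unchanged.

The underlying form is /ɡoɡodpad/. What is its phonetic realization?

/ɡ/ (word-initial) is in the target of rule 2 but the environment (immediately after a vowel) is not met → [ɡ].
/o/ (between /ɡ/ and /ɡ/) is unaffected → [o].
/ɡ/ (between /o/ and /o/) occurs immediately after a vowel → [ɣ] by rule 2.
/o/ (between /ɡ/ and /d/) is unaffected → [o].
/d/ meets the environment for rule 2 (immediately after a vowel) → [ð].
/p/ (between /d/ and /a/) is in the target of rule 1 but the environment (word-initially) is not met → [p].
/a/ stays [a].
/d/ — word-final, immediately after a vowel — surfaces as [ð] (rule 2).

[ɡoɣoðpað]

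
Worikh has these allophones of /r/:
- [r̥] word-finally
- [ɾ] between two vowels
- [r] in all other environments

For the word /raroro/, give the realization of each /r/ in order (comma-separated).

[r], [ɾ], [ɾ]

Occurrence 1 (position 1): no conditioning environment matches → elsewhere allophone [r].
Occurrence 2 (position 3): between two vowels → [ɾ].
Occurrence 3 (position 5): between two vowels → [ɾ].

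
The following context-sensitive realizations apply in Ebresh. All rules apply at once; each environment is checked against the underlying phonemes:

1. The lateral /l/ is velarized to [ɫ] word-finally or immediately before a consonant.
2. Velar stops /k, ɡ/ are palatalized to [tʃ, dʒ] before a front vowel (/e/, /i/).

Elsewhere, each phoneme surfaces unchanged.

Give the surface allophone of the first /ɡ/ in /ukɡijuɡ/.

/ɡ/ meets the environment for rule 2 (before a front vowel) → [dʒ].

[dʒ]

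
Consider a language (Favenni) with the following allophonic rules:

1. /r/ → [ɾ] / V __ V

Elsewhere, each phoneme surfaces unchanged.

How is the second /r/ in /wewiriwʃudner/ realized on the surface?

[r]

/r/ (word-final) is in the target of rule 1 but the environment (between two vowels) is not met → [r].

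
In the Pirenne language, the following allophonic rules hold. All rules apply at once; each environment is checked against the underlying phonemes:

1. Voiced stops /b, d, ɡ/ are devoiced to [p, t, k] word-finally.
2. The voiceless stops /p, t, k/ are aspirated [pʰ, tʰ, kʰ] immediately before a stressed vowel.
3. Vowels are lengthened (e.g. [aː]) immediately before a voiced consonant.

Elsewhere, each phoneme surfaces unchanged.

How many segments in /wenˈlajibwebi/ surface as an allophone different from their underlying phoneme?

Segments that undergo a rule: /e/ → [eː] (rule 3); /a/ → [aː] (rule 3); /i/ → [iː] (rule 3); /e/ → [eː] (rule 3).
All other segments surface unchanged.

4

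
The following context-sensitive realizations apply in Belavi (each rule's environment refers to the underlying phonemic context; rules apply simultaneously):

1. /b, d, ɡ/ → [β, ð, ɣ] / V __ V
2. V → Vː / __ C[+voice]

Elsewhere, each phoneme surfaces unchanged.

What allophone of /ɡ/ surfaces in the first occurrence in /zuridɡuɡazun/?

[ɡ]

/ɡ/ (between /d/ and /u/) fails the environment for rule 1, so it stays [ɡ].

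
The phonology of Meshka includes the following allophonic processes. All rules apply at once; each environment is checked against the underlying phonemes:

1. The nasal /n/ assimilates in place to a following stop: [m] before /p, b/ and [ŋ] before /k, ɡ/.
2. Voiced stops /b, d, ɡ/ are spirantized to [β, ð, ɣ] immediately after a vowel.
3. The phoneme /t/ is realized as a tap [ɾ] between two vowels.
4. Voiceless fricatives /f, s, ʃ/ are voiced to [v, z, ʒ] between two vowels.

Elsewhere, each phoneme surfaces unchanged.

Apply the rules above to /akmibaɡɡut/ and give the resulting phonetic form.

[akmiβaɣɡut]

/b/ — between /i/ and /a/, immediately after a vowel — surfaces as [β] (rule 2).
/ɡ/ (between /a/ and /ɡ/) occurs immediately after a vowel → [ɣ] by rule 2.
/ɡ/ — between /ɡ/ and /u/; rule 2 does not apply here → [ɡ].
/t/ (word-final): rule 3 targets it, but not between two vowels → unchanged [t].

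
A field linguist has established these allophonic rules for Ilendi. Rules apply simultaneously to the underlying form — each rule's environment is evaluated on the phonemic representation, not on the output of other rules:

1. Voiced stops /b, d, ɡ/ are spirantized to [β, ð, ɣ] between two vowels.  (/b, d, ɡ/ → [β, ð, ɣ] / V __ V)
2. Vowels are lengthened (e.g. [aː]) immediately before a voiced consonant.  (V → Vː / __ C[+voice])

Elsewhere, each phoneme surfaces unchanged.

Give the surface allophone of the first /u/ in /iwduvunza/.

[uː]

Rule 2 applies to /u/ (between /d/ and /v/: before a voiced consonant) → [uː].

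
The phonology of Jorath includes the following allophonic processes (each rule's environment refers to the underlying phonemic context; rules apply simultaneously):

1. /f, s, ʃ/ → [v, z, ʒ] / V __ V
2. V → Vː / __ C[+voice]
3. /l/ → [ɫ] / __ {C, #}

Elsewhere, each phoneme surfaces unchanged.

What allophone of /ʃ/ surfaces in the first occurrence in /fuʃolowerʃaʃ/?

[ʒ]

/ʃ/ meets the environment for rule 1 (between two vowels) → [ʒ].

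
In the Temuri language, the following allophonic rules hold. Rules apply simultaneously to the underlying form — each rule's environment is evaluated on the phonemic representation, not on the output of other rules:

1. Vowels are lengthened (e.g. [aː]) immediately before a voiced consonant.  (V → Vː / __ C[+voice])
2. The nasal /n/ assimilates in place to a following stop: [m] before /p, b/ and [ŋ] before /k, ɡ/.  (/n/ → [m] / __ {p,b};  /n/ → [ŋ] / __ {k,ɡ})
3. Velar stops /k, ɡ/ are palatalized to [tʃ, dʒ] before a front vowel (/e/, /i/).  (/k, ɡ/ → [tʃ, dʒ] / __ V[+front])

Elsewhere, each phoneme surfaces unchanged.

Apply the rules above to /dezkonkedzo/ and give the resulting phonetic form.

/d/ — not in any rule's target class → [d].
/e/ (between /d/ and /z/): before a voiced consonant, so rule 1 applies → [eː].
/z/ (between /e/ and /k/) is unaffected → [z].
/k/ (between /z/ and /o/): rule 3 targets it, but not before a front vowel → unchanged [k].
/o/ meets the environment for rule 1 (before a voiced consonant) → [oː].
Rule 2 applies to /n/ (between /o/ and /k/: before a labial or velar stop) → [ŋ].
/k/ — between /n/ and /e/, before a front vowel — surfaces as [tʃ] (rule 3).
/e/ (between /k/ and /d/) occurs before a voiced consonant → [eː] by rule 1.
/d/ stays [d].
/z/ (between /d/ and /o/) is unaffected → [z].
/o/ — word-final; rule 1 does not apply here → [o].

[deːzkoːŋtʃeːdzo]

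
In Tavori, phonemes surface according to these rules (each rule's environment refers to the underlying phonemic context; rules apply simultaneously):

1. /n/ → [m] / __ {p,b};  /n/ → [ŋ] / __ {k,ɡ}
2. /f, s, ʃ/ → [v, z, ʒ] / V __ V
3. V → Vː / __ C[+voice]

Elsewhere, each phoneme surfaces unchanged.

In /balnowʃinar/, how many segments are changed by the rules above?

Segments that undergo a rule: /a/ → [aː] (rule 3); /o/ → [oː] (rule 3); /i/ → [iː] (rule 3); /a/ → [aː] (rule 3).
All other segments surface unchanged.

4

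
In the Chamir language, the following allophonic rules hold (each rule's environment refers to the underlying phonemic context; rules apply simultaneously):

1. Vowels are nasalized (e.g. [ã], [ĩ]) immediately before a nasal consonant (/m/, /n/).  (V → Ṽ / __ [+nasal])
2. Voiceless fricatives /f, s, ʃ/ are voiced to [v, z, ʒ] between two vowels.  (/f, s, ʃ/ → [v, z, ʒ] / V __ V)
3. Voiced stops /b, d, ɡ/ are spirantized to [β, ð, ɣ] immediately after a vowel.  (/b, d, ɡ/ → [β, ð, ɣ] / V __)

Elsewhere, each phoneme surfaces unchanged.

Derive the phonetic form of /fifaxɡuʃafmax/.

[fivaxɡuʒafmax]

/f/ (word-initial): rule 2 targets it, but not between two vowels → unchanged [f].
/i/ (between /f/ and /f/) fails the environment for rule 1, so it stays [i].
/f/ — between /i/ and /a/, between two vowels — surfaces as [v] (rule 2).
/a/ (between /f/ and /x/) fails the environment for rule 1, so it stays [a].
/x/ stays [x].
/ɡ/ — between /x/ and /u/; rule 3 does not apply here → [ɡ].
/u/ (between /ɡ/ and /ʃ/) fails the environment for rule 1, so it stays [u].
/ʃ/ (between /u/ and /a/): between two vowels, so rule 2 applies → [ʒ].
/a/ (between /ʃ/ and /f/) is in the target of rule 1 but the environment (before a nasal consonant) is not met → [a].
/f/ (between /a/ and /m/) is in the target of rule 2 but the environment (between two vowels) is not met → [f].
/m/ — not in any rule's target class → [m].
/a/ (between /m/ and /x/) is in the target of rule 1 but the environment (before a nasal consonant) is not met → [a].
/x/ (word-final): no rule targets it → [x].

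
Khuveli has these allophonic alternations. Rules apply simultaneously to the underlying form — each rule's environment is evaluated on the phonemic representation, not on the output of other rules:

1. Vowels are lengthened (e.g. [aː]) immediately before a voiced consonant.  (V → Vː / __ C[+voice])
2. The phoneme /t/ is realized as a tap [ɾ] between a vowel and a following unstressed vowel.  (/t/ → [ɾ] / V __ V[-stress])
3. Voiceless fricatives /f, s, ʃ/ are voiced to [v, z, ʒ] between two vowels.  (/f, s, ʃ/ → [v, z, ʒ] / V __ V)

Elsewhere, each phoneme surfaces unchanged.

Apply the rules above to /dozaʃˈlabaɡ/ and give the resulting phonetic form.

[doːzaʃˈlaːbaːɡ]

/d/ (word-initial) is unaffected → [d].
/o/ meets the environment for rule 1 (before a voiced consonant) → [oː].
/z/ (between /o/ and /a/): no rule targets it → [z].
/a/ — between /z/ and /ʃ/; rule 1 does not apply here → [a].
/ʃ/ (between /a/ and /l/) fails the environment for rule 3, so it stays [ʃ].
/l/ — not in any rule's target class → [l].
/a/ meets the environment for rule 1 (before a voiced consonant) → [aː].
/b/ (between /a/ and /a/) is unaffected → [b].
/a/ — between /b/ and /ɡ/, before a voiced consonant — surfaces as [aː] (rule 1).
/ɡ/ (word-final): no rule targets it → [ɡ].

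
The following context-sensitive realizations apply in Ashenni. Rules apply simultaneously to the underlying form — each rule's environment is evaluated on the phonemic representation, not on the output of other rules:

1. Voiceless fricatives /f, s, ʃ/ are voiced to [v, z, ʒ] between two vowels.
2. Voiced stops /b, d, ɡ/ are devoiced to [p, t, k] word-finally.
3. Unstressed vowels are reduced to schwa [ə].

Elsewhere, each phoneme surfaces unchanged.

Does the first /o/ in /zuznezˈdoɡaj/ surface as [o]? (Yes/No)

Yes

/o/ (between /d/ and /ɡ/): rule 3 targets it, but not in an unstressed syllable → unchanged [o].
The actual realization is [o], which matches [o].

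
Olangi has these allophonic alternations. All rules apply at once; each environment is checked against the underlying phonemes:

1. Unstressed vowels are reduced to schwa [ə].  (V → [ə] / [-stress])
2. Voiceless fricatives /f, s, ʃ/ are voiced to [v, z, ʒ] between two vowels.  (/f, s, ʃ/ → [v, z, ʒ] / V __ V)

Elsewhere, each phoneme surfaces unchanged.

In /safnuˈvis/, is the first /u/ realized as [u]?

Rule 1 applies to /u/ (between /n/ and /v/: in an unstressed syllable) → [ə].
The actual realization is [ə], not [u].

No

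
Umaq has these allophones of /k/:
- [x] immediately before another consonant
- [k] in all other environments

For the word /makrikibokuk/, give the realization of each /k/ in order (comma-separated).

Occurrence 1 (position 3): immediately before another consonant → [x].
Occurrence 2 (position 6): no conditioning environment matches → elsewhere allophone [k].
Occurrence 3 (position 10): no conditioning environment matches → elsewhere allophone [k].
Occurrence 4 (position 12): no conditioning environment matches → elsewhere allophone [k].

[x], [k], [k], [k]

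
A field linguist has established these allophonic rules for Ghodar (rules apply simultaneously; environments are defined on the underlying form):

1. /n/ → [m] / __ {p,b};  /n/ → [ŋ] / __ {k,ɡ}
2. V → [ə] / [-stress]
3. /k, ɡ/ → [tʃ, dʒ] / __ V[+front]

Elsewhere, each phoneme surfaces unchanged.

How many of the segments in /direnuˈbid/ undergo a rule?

Segments that undergo a rule: /i/ → [ə] (rule 2); /e/ → [ə] (rule 2); /u/ → [ə] (rule 2).
All other segments surface unchanged.

3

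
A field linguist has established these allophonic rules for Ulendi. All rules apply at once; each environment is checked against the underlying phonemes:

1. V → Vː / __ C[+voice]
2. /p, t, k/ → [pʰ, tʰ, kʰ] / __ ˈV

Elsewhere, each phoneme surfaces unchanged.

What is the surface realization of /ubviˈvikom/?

/u/ (word-initial): before a voiced consonant, so rule 1 applies → [uː].
Rule 1 applies to /i/ (between /v/ and /v/: before a voiced consonant) → [iː].
/i/ (between /v/ and /k/): rule 1 targets it, but not before a voiced consonant → unchanged [i].
/k/ (between /i/ and /o/) fails the environment for rule 2, so it stays [k].
Rule 1 applies to /o/ (between /k/ and /m/: before a voiced consonant) → [oː].

[uːbviːˈvikoːm]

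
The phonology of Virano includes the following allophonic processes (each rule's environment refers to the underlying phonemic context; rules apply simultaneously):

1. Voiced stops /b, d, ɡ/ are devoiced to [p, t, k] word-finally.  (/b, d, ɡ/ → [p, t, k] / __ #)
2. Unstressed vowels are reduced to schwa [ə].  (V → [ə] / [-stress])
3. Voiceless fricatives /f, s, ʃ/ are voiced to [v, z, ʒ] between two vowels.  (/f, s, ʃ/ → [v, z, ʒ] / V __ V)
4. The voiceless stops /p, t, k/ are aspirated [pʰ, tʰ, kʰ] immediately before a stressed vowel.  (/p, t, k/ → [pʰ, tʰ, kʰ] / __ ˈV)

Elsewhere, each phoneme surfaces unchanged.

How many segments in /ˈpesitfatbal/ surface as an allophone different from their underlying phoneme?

5

Segments that undergo a rule: /p/ → [pʰ] (rule 4); /s/ → [z] (rule 3); /i/ → [ə] (rule 2); /a/ → [ə] (rule 2); /a/ → [ə] (rule 2).
All other segments surface unchanged.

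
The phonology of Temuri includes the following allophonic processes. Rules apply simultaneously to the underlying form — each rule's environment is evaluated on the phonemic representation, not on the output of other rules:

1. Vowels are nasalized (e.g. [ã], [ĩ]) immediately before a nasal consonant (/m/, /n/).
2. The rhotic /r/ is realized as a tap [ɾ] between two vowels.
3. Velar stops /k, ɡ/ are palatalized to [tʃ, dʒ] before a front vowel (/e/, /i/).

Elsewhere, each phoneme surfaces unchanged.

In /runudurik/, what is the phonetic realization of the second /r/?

/r/ meets the environment for rule 2 (between two vowels) → [ɾ].

[ɾ]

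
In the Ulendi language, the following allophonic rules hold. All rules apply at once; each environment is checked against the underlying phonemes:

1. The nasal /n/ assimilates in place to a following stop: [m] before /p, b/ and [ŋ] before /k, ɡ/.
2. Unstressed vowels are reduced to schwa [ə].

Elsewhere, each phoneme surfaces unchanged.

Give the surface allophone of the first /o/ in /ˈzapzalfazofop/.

[ə]

/o/ (between /z/ and /f/) occurs in an unstressed syllable → [ə] by rule 2.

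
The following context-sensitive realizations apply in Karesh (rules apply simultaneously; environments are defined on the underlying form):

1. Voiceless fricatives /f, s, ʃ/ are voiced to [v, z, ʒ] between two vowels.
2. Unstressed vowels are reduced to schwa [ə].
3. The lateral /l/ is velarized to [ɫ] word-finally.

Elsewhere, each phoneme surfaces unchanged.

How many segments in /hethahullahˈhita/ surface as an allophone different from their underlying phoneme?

Segments that undergo a rule: /e/ → [ə] (rule 2); /a/ → [ə] (rule 2); /u/ → [ə] (rule 2); /a/ → [ə] (rule 2); /a/ → [ə] (rule 2).
All other segments surface unchanged.

5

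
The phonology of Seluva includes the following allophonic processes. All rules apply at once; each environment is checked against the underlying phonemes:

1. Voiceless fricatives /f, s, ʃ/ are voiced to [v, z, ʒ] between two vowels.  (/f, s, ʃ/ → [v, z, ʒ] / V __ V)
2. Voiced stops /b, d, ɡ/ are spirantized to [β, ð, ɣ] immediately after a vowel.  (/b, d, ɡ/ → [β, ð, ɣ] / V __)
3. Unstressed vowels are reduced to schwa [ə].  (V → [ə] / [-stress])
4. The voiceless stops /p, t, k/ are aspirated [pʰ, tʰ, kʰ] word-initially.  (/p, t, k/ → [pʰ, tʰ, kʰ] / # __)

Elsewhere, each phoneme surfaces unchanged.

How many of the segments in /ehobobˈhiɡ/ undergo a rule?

Segments that undergo a rule: /e/ → [ə] (rule 3); /o/ → [ə] (rule 3); /b/ → [β] (rule 2); /o/ → [ə] (rule 3); /b/ → [β] (rule 2); /ɡ/ → [ɣ] (rule 2).
All other segments surface unchanged.

6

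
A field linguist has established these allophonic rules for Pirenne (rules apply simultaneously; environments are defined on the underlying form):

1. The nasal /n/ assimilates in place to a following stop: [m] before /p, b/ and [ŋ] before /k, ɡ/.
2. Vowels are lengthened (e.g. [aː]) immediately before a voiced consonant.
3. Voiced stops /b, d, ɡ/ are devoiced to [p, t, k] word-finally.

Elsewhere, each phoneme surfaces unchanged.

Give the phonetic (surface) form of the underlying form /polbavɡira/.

[poːlbaːvɡiːra]

/p/ stays [p].
/o/ (between /p/ and /l/) occurs before a voiced consonant → [oː] by rule 2.
/l/ — not in any rule's target class → [l].
/b/ (between /l/ and /a/) is in the target of rule 3 but the environment (word-finally) is not met → [b].
Rule 2 applies to /a/ (between /b/ and /v/: before a voiced consonant) → [aː].
/v/ stays [v].
/ɡ/ (between /v/ and /i/): rule 3 targets it, but not word-finally → unchanged [ɡ].
/i/ — between /ɡ/ and /r/, before a voiced consonant — surfaces as [iː] (rule 2).
/r/ stays [r].
/a/ (word-final) fails the environment for rule 2, so it stays [a].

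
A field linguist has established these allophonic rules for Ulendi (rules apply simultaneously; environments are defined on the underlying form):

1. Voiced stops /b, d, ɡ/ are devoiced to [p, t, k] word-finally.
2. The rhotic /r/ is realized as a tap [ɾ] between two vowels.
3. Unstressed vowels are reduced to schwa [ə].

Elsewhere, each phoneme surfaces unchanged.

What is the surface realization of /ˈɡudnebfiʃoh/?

/ɡ/ (word-initial): rule 1 targets it, but not word-finally → unchanged [ɡ].
/u/ (between /ɡ/ and /d/) is in the target of rule 3 but the environment (in an unstressed syllable) is not met → [u].
/d/ — between /u/ and /n/; rule 1 does not apply here → [d].
/n/ (between /d/ and /e/) is unaffected → [n].
/e/ (between /n/ and /b/): in an unstressed syllable, so rule 3 applies → [ə].
/b/ (between /e/ and /f/) fails the environment for rule 1, so it stays [b].
/f/ stays [f].
/i/ (between /f/ and /ʃ/) occurs in an unstressed syllable → [ə] by rule 3.
/ʃ/ stays [ʃ].
/o/ (between /ʃ/ and /h/) occurs in an unstressed syllable → [ə] by rule 3.
/h/ — not in any rule's target class → [h].

[ˈɡudnəbfəʃəh]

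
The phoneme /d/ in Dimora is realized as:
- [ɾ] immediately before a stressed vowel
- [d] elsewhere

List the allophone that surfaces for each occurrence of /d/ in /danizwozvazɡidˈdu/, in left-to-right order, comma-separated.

[d], [d], [ɾ]

Occurrence 1 (position 1): no conditioning environment matches → elsewhere allophone [d].
Occurrence 2 (position 14): no conditioning environment matches → elsewhere allophone [d].
Occurrence 3 (position 15): immediately before a stressed vowel → [ɾ].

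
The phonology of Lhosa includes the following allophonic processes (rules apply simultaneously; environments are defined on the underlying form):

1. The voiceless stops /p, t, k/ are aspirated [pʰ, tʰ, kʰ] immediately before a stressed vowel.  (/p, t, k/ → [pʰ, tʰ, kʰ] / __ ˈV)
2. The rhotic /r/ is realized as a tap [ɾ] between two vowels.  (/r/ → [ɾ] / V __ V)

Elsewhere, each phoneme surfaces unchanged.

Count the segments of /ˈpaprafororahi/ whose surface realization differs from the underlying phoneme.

3

Segments that undergo a rule: /p/ → [pʰ] (rule 1); /r/ → [ɾ] (rule 2); /r/ → [ɾ] (rule 2).
All other segments surface unchanged.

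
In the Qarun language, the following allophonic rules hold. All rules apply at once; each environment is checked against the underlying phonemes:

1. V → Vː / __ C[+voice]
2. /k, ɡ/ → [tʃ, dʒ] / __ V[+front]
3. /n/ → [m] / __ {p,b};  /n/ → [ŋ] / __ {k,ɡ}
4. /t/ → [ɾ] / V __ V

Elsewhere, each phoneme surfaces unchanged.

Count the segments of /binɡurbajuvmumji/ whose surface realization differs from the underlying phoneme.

Segments that undergo a rule: /i/ → [iː] (rule 1); /n/ → [ŋ] (rule 3); /u/ → [uː] (rule 1); /a/ → [aː] (rule 1); /u/ → [uː] (rule 1); /u/ → [uː] (rule 1).
All other segments surface unchanged.

6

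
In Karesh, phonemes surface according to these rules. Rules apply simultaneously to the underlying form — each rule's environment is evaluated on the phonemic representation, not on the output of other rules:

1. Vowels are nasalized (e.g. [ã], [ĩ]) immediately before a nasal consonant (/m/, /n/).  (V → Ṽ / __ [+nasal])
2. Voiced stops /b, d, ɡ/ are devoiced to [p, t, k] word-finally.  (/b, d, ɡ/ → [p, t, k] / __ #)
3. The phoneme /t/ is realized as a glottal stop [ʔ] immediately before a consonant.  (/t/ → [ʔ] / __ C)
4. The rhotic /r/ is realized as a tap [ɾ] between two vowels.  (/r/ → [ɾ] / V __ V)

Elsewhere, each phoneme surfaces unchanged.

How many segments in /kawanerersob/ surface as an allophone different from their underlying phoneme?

Segments that undergo a rule: /a/ → [ã] (rule 1); /r/ → [ɾ] (rule 4); /b/ → [p] (rule 2).
All other segments surface unchanged.

3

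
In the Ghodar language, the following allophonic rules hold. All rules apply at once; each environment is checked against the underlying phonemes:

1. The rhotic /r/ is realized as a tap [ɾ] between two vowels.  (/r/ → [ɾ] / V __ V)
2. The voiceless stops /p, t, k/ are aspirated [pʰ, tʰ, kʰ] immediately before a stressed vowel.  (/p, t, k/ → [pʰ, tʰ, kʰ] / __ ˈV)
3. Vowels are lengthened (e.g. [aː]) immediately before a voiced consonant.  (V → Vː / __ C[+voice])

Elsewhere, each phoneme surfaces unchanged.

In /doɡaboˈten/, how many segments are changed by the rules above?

Segments that undergo a rule: /o/ → [oː] (rule 3); /a/ → [aː] (rule 3); /t/ → [tʰ] (rule 2); /e/ → [eː] (rule 3).
All other segments surface unchanged.

4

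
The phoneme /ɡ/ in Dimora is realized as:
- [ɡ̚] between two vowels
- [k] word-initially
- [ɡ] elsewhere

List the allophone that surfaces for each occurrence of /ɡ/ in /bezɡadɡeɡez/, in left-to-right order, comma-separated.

Occurrence 1 (position 4): no conditioning environment matches → elsewhere allophone [ɡ].
Occurrence 2 (position 7): no conditioning environment matches → elsewhere allophone [ɡ].
Occurrence 3 (position 9): between two vowels → [ɡ̚].

[ɡ], [ɡ], [ɡ̚]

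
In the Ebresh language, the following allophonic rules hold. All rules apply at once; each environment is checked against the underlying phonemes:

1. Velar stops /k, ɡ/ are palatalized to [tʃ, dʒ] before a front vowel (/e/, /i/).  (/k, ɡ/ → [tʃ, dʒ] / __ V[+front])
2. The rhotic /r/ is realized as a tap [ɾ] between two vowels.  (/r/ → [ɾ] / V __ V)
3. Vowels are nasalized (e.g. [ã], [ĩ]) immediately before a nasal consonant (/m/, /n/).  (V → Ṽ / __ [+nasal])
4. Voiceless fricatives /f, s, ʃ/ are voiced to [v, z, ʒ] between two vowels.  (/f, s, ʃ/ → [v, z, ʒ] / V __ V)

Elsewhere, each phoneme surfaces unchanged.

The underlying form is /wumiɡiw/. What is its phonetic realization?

[wũmidʒiw]

/w/ — not in any rule's target class → [w].
Rule 3 applies to /u/ (between /w/ and /m/: before a nasal consonant) → [ũ].
/m/ — not in any rule's target class → [m].
/i/ — between /m/ and /ɡ/; rule 3 does not apply here → [i].
/ɡ/ (between /i/ and /i/): before a front vowel, so rule 1 applies → [dʒ].
/i/ (between /ɡ/ and /w/) is in the target of rule 3 but the environment (before a nasal consonant) is not met → [i].
/w/ (word-final) is unaffected → [w].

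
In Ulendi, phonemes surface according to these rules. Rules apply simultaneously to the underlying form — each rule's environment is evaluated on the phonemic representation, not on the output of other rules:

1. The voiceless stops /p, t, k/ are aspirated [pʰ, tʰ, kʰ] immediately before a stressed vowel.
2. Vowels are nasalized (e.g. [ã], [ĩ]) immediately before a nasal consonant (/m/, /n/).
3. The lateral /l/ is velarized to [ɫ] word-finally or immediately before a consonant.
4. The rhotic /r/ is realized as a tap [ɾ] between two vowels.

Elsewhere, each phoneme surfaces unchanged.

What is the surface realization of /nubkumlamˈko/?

/u/ (between /n/ and /b/) fails the environment for rule 2, so it stays [u].
/k/ (between /b/ and /u/) fails the environment for rule 1, so it stays [k].
/u/ meets the environment for rule 2 (before a nasal consonant) → [ũ].
/l/ (between /m/ and /a/) is in the target of rule 3 but the environment (word-finally or immediately before a consonant) is not met → [l].
/a/ (between /l/ and /m/) occurs before a nasal consonant → [ã] by rule 2.
/k/ meets the environment for rule 1 (immediately before a stressed vowel) → [kʰ].
/o/ (word-final) is in the target of rule 2 but the environment (before a nasal consonant) is not met → [o].

[nubkũmlãmˈkʰo]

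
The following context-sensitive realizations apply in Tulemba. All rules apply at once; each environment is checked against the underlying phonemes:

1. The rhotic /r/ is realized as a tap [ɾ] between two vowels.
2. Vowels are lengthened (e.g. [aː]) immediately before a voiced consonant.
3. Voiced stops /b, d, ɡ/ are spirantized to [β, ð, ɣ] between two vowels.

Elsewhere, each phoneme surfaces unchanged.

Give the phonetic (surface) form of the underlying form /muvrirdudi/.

[muːvriːrduːði]

/m/ — not in any rule's target class → [m].
/u/ (between /m/ and /v/) occurs before a voiced consonant → [uː] by rule 2.
/v/ (between /u/ and /r/) is unaffected → [v].
/r/ (between /v/ and /i/) is in the target of rule 1 but the environment (between two vowels) is not met → [r].
/i/ (between /r/ and /r/) occurs before a voiced consonant → [iː] by rule 2.
/r/ (between /i/ and /d/) fails the environment for rule 1, so it stays [r].
/d/ (between /r/ and /u/) fails the environment for rule 3, so it stays [d].
/u/ (between /d/ and /d/): before a voiced consonant, so rule 2 applies → [uː].
/d/ (between /u/ and /i/) occurs between two vowels → [ð] by rule 3.
/i/ (word-final): rule 2 targets it, but not before a voiced consonant → unchanged [i].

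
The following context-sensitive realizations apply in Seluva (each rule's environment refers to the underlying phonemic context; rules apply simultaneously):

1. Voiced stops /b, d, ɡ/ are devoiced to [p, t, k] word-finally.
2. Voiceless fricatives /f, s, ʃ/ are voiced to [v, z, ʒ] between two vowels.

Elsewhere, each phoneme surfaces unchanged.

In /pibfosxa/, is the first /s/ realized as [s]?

/s/ (between /o/ and /x/): rule 2 targets it, but not between two vowels → unchanged [s].
The actual realization is [s], which matches [s].

Yes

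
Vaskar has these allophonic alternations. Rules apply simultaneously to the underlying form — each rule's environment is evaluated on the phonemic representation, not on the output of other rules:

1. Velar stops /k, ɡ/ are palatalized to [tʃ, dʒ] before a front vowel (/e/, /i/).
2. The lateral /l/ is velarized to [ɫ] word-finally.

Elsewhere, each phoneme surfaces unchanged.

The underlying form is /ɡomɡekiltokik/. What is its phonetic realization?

/ɡ/ (word-initial) is in the target of rule 1 but the environment (before a front vowel) is not met → [ɡ].
/o/ (between /ɡ/ and /m/): no rule targets it → [o].
/m/ — not in any rule's target class → [m].
/ɡ/ (between /m/ and /e/) occurs before a front vowel → [dʒ] by rule 1.
/e/ (between /ɡ/ and /k/): no rule targets it → [e].
/k/ (between /e/ and /i/) occurs before a front vowel → [tʃ] by rule 1.
/i/ stays [i].
/l/ (between /i/ and /t/): rule 2 targets it, but not word-finally → unchanged [l].
/t/ (between /l/ and /o/) is unaffected → [t].
/o/ (between /t/ and /k/) is unaffected → [o].
/k/ (between /o/ and /i/) occurs before a front vowel → [tʃ] by rule 1.
/i/ stays [i].
/k/ — word-final; rule 1 does not apply here → [k].

[ɡomdʒetʃiltotʃik]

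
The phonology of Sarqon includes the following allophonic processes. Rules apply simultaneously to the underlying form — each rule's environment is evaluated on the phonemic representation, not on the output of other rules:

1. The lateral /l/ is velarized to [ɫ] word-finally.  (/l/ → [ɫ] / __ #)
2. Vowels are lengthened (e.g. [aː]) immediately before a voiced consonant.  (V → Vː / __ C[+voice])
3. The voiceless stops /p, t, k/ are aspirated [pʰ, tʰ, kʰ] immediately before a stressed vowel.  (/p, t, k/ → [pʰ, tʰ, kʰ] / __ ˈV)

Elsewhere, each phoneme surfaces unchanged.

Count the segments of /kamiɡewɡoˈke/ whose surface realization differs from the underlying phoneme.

Segments that undergo a rule: /a/ → [aː] (rule 2); /i/ → [iː] (rule 2); /e/ → [eː] (rule 2); /k/ → [kʰ] (rule 3).
All other segments surface unchanged.

4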